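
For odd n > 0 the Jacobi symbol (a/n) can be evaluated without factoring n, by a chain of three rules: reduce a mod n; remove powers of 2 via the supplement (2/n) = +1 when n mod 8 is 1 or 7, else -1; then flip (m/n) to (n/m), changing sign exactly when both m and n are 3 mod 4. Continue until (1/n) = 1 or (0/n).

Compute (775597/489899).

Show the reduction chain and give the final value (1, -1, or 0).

1

(775597/489899) = (285698/489899)   [reduce mod 489899]
285698 = 2^1·142849; (2/489899) = -1 since 489899 mod 8 = 3, so (285698/489899) = (-1)^1·(142849/489899); sign now -1
reciprocity: (142849/489899) = +1·(489899/142849) since 142849 mod 4 = 1, 489899 mod 4 = 3; sign now -1
(489899/142849) = (61352/142849)   [reduce mod 142849]
61352 = 2^3·7669; (2/142849) = +1 since 142849 mod 8 = 1, so (61352/142849) = (+1)^3·(7669/142849); sign now -1
reciprocity: (7669/142849) = +1·(142849/7669) since 7669 mod 4 = 1, 142849 mod 4 = 1; sign now -1
(142849/7669) = (4807/7669)   [reduce mod 7669]
reciprocity: (4807/7669) = +1·(7669/4807) since 4807 mod 4 = 3, 7669 mod 4 = 1; sign now -1
(7669/4807) = (2862/4807)   [reduce mod 4807]
2862 = 2^1·1431; (2/4807) = +1 since 4807 mod 8 = 7, so (2862/4807) = (+1)^1·(1431/4807); sign now -1
reciprocity: (1431/4807) = -1·(4807/1431) since 1431 mod 4 = 3, 4807 mod 4 = 3; sign now +1
(4807/1431) = (514/1431)   [reduce mod 1431]
514 = 2^1·257; (2/1431) = +1 since 1431 mod 8 = 7, so (514/1431) = (+1)^1·(257/1431); sign now +1
reciprocity: (257/1431) = +1·(1431/257) since 257 mod 4 = 1, 1431 mod 4 = 3; sign now +1
(1431/257) = (146/257)   [reduce mod 257]
146 = 2^1·73; (2/257) = +1 since 257 mod 8 = 1, so (146/257) = (+1)^1·(73/257); sign now +1
reciprocity: (73/257) = +1·(257/73) since 73 mod 4 = 1, 257 mod 4 = 1; sign now +1
(257/73) = (38/73)   [reduce mod 73]
38 = 2^1·19; (2/73) = +1 since 73 mod 8 = 1, so (38/73) = (+1)^1·(19/73); sign now +1
reciprocity: (19/73) = +1·(73/19) since 19 mod 4 = 3, 73 mod 4 = 1; sign now +1
(73/19) = (16/19)   [reduce mod 19]
16 = 2^4·1; (2/19) = -1 since 19 mod 8 = 3, so (16/19) = (-1)^4·(1/19); sign now +1
(1/19) = 1; final value = sign = +1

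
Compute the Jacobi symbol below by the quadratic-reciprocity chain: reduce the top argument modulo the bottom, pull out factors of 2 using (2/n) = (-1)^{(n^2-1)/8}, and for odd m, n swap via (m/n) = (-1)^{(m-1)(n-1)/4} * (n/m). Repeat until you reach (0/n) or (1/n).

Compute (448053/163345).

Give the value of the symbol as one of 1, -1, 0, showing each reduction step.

(448053/163345): 448053 mod 163345 = 121363, so (448053/163345) = (121363/163345)
flip (121363/163345) -> (163345/121363): both odd, 121363 mod 4 = 3, 163345 mod 4 = 1, so the flip contributes +1; sign now +1
(163345/121363): 163345 mod 121363 = 41982, so (163345/121363) = (41982/121363)
factor out 2^1: 41982 = 2^1·20991; with 121363 mod 8 = 3, (2/121363) = -1; sign now -1; continue with (20991/121363)
flip (20991/121363) -> (121363/20991): both odd, 20991 mod 4 = 3, 121363 mod 4 = 3, so the flip contributes -1; sign now +1
(121363/20991): 121363 mod 20991 = 16408, so (121363/20991) = (16408/20991)
factor out 2^3: 16408 = 2^3·2051; with 20991 mod 8 = 7, (2/20991) = +1; sign now +1; continue with (2051/20991)
flip (2051/20991) -> (20991/2051): both odd, 2051 mod 4 = 3, 20991 mod 4 = 3, so the flip contributes -1; sign now -1
(20991/2051): 20991 mod 2051 = 481, so (20991/2051) = (481/2051)
flip (481/2051) -> (2051/481): both odd, 481 mod 4 = 1, 2051 mod 4 = 3, so the flip contributes +1; sign now -1
(2051/481): 2051 mod 481 = 127, so (2051/481) = (127/481)
flip (127/481) -> (481/127): both odd, 127 mod 4 = 3, 481 mod 4 = 1, so the flip contributes +1; sign now -1
(481/127): 481 mod 127 = 100, so (481/127) = (100/127)
factor out 2^2: 100 = 2^2·25; with 127 mod 8 = 7, (2/127) = +1; sign now -1; continue with (25/127)
flip (25/127) -> (127/25): both odd, 25 mod 4 = 1, 127 mod 4 = 3, so the flip contributes +1; sign now -1
(127/25): 127 mod 25 = 2, so (127/25) = (2/25)
factor out 2^1: 2 = 2^1·1; with 25 mod 8 = 1, (2/25) = +1; sign now -1; continue with (1/25)
reached (1/25) = 1, so the symbol is -1

-1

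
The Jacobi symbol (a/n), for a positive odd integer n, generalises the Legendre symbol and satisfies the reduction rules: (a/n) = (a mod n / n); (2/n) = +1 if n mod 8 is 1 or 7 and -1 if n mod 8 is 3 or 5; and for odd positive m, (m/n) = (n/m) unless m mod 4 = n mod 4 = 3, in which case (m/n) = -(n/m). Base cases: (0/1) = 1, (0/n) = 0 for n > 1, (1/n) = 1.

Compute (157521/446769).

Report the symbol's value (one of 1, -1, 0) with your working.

0

flip (157521/446769) -> (446769/157521): both odd, 157521 mod 4 = 1, 446769 mod 4 = 1, so the flip contributes +1; sign now +1
(446769/157521): 446769 mod 157521 = 131727, so (446769/157521) = (131727/157521)
flip (131727/157521) -> (157521/131727): both odd, 131727 mod 4 = 3, 157521 mod 4 = 1, so the flip contributes +1; sign now +1
(157521/131727): 157521 mod 131727 = 25794, so (157521/131727) = (25794/131727)
factor out 2^1: 25794 = 2^1·12897; with 131727 mod 8 = 7, (2/131727) = +1; sign now +1; continue with (12897/131727)
flip (12897/131727) -> (131727/12897): both odd, 12897 mod 4 = 1, 131727 mod 4 = 3, so the flip contributes +1; sign now +1
(131727/12897): 131727 mod 12897 = 2757, so (131727/12897) = (2757/12897)
flip (2757/12897) -> (12897/2757): both odd, 2757 mod 4 = 1, 12897 mod 4 = 1, so the flip contributes +1; sign now +1
(12897/2757): 12897 mod 2757 = 1869, so (12897/2757) = (1869/2757)
flip (1869/2757) -> (2757/1869): both odd, 1869 mod 4 = 1, 2757 mod 4 = 1, so the flip contributes +1; sign now +1
(2757/1869): 2757 mod 1869 = 888, so (2757/1869) = (888/1869)
factor out 2^3: 888 = 2^3·111; with 1869 mod 8 = 5, (2/1869) = -1; sign now -1; continue with (111/1869)
flip (111/1869) -> (1869/111): both odd, 111 mod 4 = 3, 1869 mod 4 = 1, so the flip contributes +1; sign now -1
(1869/111): 1869 mod 111 = 93, so (1869/111) = (93/111)
flip (93/111) -> (111/93): both odd, 93 mod 4 = 1, 111 mod 4 = 3, so the flip contributes +1; sign now -1
(111/93): 111 mod 93 = 18, so (111/93) = (18/93)
factor out 2^1: 18 = 2^1·9; with 93 mod 8 = 5, (2/93) = -1; sign now +1; continue with (9/93)
flip (9/93) -> (93/9): both odd, 9 mod 4 = 1, 93 mod 4 = 1, so the flip contributes +1; sign now +1
(93/9): 93 mod 9 = 3, so (93/9) = (3/9)
flip (3/9) -> (9/3): both odd, 3 mod 4 = 3, 9 mod 4 = 1, so the flip contributes +1; sign now +1
(9/3): 9 mod 3 = 0, so (9/3) = (0/3)
reached (0/3); gcd(a, n) > 1, so (0/3) = 0 and the symbol is 0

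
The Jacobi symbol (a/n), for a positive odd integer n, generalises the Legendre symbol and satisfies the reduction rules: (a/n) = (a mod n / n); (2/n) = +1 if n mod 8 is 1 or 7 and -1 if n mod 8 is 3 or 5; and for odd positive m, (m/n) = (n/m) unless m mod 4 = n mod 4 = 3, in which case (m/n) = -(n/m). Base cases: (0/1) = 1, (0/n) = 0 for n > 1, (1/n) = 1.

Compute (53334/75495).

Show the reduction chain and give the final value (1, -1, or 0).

0

53334 = 2^1·26667; (2/75495) = +1 since 75495 mod 8 = 7, so (53334/75495) = (+1)^1·(26667/75495); sign now +1
reciprocity: (26667/75495) = -1·(75495/26667) since 26667 mod 4 = 3, 75495 mod 4 = 3; sign now -1
(75495/26667) = (22161/26667)   [reduce mod 26667]
reciprocity: (22161/26667) = +1·(26667/22161) since 22161 mod 4 = 1, 26667 mod 4 = 3; sign now -1
(26667/22161) = (4506/22161)   [reduce mod 22161]
4506 = 2^1·2253; (2/22161) = +1 since 22161 mod 8 = 1, so (4506/22161) = (+1)^1·(2253/22161); sign now -1
reciprocity: (2253/22161) = +1·(22161/2253) since 2253 mod 4 = 1, 22161 mod 4 = 1; sign now -1
(22161/2253) = (1884/2253)   [reduce mod 2253]
1884 = 2^2·471; (2/2253) = -1 since 2253 mod 8 = 5, so (1884/2253) = (-1)^2·(471/2253); sign now -1
reciprocity: (471/2253) = +1·(2253/471) since 471 mod 4 = 3, 2253 mod 4 = 1; sign now -1
(2253/471) = (369/471)   [reduce mod 471]
reciprocity: (369/471) = +1·(471/369) since 369 mod 4 = 1, 471 mod 4 = 3; sign now -1
(471/369) = (102/369)   [reduce mod 369]
102 = 2^1·51; (2/369) = +1 since 369 mod 8 = 1, so (102/369) = (+1)^1·(51/369); sign now -1
reciprocity: (51/369) = +1·(369/51) since 51 mod 4 = 3, 369 mod 4 = 1; sign now -1
(369/51) = (12/51)   [reduce mod 51]
12 = 2^2·3; (2/51) = -1 since 51 mod 8 = 3, so (12/51) = (-1)^2·(3/51); sign now -1
reciprocity: (3/51) = -1·(51/3) since 3 mod 4 = 3, 51 mod 4 = 3; sign now +1
(51/3) = (0/3)   [reduce mod 3]
(0/3) = 0   [gcd(a, n) > 1]; final value = 0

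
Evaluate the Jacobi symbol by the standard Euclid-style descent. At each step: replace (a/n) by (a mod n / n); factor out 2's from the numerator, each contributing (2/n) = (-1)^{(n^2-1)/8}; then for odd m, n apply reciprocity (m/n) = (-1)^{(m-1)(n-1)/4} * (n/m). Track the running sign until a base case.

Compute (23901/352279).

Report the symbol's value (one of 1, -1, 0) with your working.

-1

reciprocity: (23901/352279) = +1·(352279/23901) since 23901 mod 4 = 1, 352279 mod 4 = 3; sign now +1
(352279/23901) = (17665/23901)   [reduce mod 23901]
reciprocity: (17665/23901) = +1·(23901/17665) since 17665 mod 4 = 1, 23901 mod 4 = 1; sign now +1
(23901/17665) = (6236/17665)   [reduce mod 17665]
6236 = 2^2·1559; (2/17665) = +1 since 17665 mod 8 = 1, so (6236/17665) = (+1)^2·(1559/17665); sign now +1
reciprocity: (1559/17665) = +1·(17665/1559) since 1559 mod 4 = 3, 17665 mod 4 = 1; sign now +1
(17665/1559) = (516/1559)   [reduce mod 1559]
516 = 2^2·129; (2/1559) = +1 since 1559 mod 8 = 7, so (516/1559) = (+1)^2·(129/1559); sign now +1
reciprocity: (129/1559) = +1·(1559/129) since 129 mod 4 = 1, 1559 mod 4 = 3; sign now +1
(1559/129) = (11/129)   [reduce mod 129]
reciprocity: (11/129) = +1·(129/11) since 11 mod 4 = 3, 129 mod 4 = 1; sign now +1
(129/11) = (8/11)   [reduce mod 11]
8 = 2^3·1; (2/11) = -1 since 11 mod 8 = 3, so (8/11) = (-1)^3·(1/11); sign now -1
(1/11) = 1; final value = sign = -1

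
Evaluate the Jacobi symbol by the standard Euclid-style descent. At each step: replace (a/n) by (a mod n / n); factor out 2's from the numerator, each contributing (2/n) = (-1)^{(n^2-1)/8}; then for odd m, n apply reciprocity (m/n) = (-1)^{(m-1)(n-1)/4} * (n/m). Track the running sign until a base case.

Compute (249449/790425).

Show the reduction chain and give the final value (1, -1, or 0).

1

flip (249449/790425) -> (790425/249449): both odd, 249449 mod 4 = 1, 790425 mod 4 = 1, so the flip contributes +1; sign now +1
(790425/249449): 790425 mod 249449 = 42078, so (790425/249449) = (42078/249449)
factor out 2^1: 42078 = 2^1·21039; with 249449 mod 8 = 1, (2/249449) = +1; sign now +1; continue with (21039/249449)
flip (21039/249449) -> (249449/21039): both odd, 21039 mod 4 = 3, 249449 mod 4 = 1, so the flip contributes +1; sign now +1
(249449/21039): 249449 mod 21039 = 18020, so (249449/21039) = (18020/21039)
factor out 2^2: 18020 = 2^2·4505; with 21039 mod 8 = 7, (2/21039) = +1; sign now +1; continue with (4505/21039)
flip (4505/21039) -> (21039/4505): both odd, 4505 mod 4 = 1, 21039 mod 4 = 3, so the flip contributes +1; sign now +1
(21039/4505): 21039 mod 4505 = 3019, so (21039/4505) = (3019/4505)
flip (3019/4505) -> (4505/3019): both odd, 3019 mod 4 = 3, 4505 mod 4 = 1, so the flip contributes +1; sign now +1
(4505/3019): 4505 mod 3019 = 1486, so (4505/3019) = (1486/3019)
factor out 2^1: 1486 = 2^1·743; with 3019 mod 8 = 3, (2/3019) = -1; sign now -1; continue with (743/3019)
flip (743/3019) -> (3019/743): both odd, 743 mod 4 = 3, 3019 mod 4 = 3, so the flip contributes -1; sign now +1
(3019/743): 3019 mod 743 = 47, so (3019/743) = (47/743)
flip (47/743) -> (743/47): both odd, 47 mod 4 = 3, 743 mod 4 = 3, so the flip contributes -1; sign now -1
(743/47): 743 mod 47 = 38, so (743/47) = (38/47)
factor out 2^1: 38 = 2^1·19; with 47 mod 8 = 7, (2/47) = +1; sign now -1; continue with (19/47)
flip (19/47) -> (47/19): both odd, 19 mod 4 = 3, 47 mod 4 = 3, so the flip contributes -1; sign now +1
(47/19): 47 mod 19 = 9, so (47/19) = (9/19)
flip (9/19) -> (19/9): both odd, 9 mod 4 = 1, 19 mod 4 = 3, so the flip contributes +1; sign now +1
(19/9): 19 mod 9 = 1, so (19/9) = (1/9)
reached (1/9) = 1, so the symbol is +1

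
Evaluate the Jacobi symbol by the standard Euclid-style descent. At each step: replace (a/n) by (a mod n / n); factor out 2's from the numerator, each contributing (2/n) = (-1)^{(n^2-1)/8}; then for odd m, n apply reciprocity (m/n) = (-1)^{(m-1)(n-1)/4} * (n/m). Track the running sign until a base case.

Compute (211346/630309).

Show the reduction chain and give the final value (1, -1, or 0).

factor out 2^1: 211346 = 2^1·105673; with 630309 mod 8 = 5, (2/630309) = -1; sign now -1; continue with (105673/630309)
flip (105673/630309) -> (630309/105673): both odd, 105673 mod 4 = 1, 630309 mod 4 = 1, so the flip contributes +1; sign now -1
(630309/105673): 630309 mod 105673 = 101944, so (630309/105673) = (101944/105673)
factor out 2^3: 101944 = 2^3·12743; with 105673 mod 8 = 1, (2/105673) = +1; sign now -1; continue with (12743/105673)
flip (12743/105673) -> (105673/12743): both odd, 12743 mod 4 = 3, 105673 mod 4 = 1, so the flip contributes +1; sign now -1
(105673/12743): 105673 mod 12743 = 3729, so (105673/12743) = (3729/12743)
flip (3729/12743) -> (12743/3729): both odd, 3729 mod 4 = 1, 12743 mod 4 = 3, so the flip contributes +1; sign now -1
(12743/3729): 12743 mod 3729 = 1556, so (12743/3729) = (1556/3729)
factor out 2^2: 1556 = 2^2·389; with 3729 mod 8 = 1, (2/3729) = +1; sign now -1; continue with (389/3729)
flip (389/3729) -> (3729/389): both odd, 389 mod 4 = 1, 3729 mod 4 = 1, so the flip contributes +1; sign now -1
(3729/389): 3729 mod 389 = 228, so (3729/389) = (228/389)
factor out 2^2: 228 = 2^2·57; with 389 mod 8 = 5, (2/389) = -1; sign now -1; continue with (57/389)
flip (57/389) -> (389/57): both odd, 57 mod 4 = 1, 389 mod 4 = 1, so the flip contributes +1; sign now -1
(389/57): 389 mod 57 = 47, so (389/57) = (47/57)
flip (47/57) -> (57/47): both odd, 47 mod 4 = 3, 57 mod 4 = 1, so the flip contributes +1; sign now -1
(57/47): 57 mod 47 = 10, so (57/47) = (10/47)
factor out 2^1: 10 = 2^1·5; with 47 mod 8 = 7, (2/47) = +1; sign now -1; continue with (5/47)
flip (5/47) -> (47/5): both odd, 5 mod 4 = 1, 47 mod 4 = 3, so the flip contributes +1; sign now -1
(47/5): 47 mod 5 = 2, so (47/5) = (2/5)
factor out 2^1: 2 = 2^1·1; with 5 mod 8 = 5, (2/5) = -1; sign now +1; continue with (1/5)
reached (1/5) = 1, so the symbol is +1

1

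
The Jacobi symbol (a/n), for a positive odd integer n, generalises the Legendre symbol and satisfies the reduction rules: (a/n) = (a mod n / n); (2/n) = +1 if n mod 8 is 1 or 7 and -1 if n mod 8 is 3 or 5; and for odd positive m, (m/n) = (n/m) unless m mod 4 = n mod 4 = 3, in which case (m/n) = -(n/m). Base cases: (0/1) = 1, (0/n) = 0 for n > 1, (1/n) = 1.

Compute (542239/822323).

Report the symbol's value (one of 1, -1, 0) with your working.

1

reciprocity: (542239/822323) = -1·(822323/542239) since 542239 mod 4 = 3, 822323 mod 4 = 3; sign now -1
(822323/542239) = (280084/542239)   [reduce mod 542239]
280084 = 2^2·70021; (2/542239) = +1 since 542239 mod 8 = 7, so (280084/542239) = (+1)^2·(70021/542239); sign now -1
reciprocity: (70021/542239) = +1·(542239/70021) since 70021 mod 4 = 1, 542239 mod 4 = 3; sign now -1
(542239/70021) = (52092/70021)   [reduce mod 70021]
52092 = 2^2·13023; (2/70021) = -1 since 70021 mod 8 = 5, so (52092/70021) = (-1)^2·(13023/70021); sign now -1
reciprocity: (13023/70021) = +1·(70021/13023) since 13023 mod 4 = 3, 70021 mod 4 = 1; sign now -1
(70021/13023) = (4906/13023)   [reduce mod 13023]
4906 = 2^1·2453; (2/13023) = +1 since 13023 mod 8 = 7, so (4906/13023) = (+1)^1·(2453/13023); sign now -1
reciprocity: (2453/13023) = +1·(13023/2453) since 2453 mod 4 = 1, 13023 mod 4 = 3; sign now -1
(13023/2453) = (758/2453)   [reduce mod 2453]
758 = 2^1·379; (2/2453) = -1 since 2453 mod 8 = 5, so (758/2453) = (-1)^1·(379/2453); sign now +1
reciprocity: (379/2453) = +1·(2453/379) since 379 mod 4 = 3, 2453 mod 4 = 1; sign now +1
(2453/379) = (179/379)   [reduce mod 379]
reciprocity: (179/379) = -1·(379/179) since 179 mod 4 = 3, 379 mod 4 = 3; sign now -1
(379/179) = (21/179)   [reduce mod 179]
reciprocity: (21/179) = +1·(179/21) since 21 mod 4 = 1, 179 mod 4 = 3; sign now -1
(179/21) = (11/21)   [reduce mod 21]
reciprocity: (11/21) = +1·(21/11) since 11 mod 4 = 3, 21 mod 4 = 1; sign now -1
(21/11) = (10/11)   [reduce mod 11]
10 = 2^1·5; (2/11) = -1 since 11 mod 8 = 3, so (10/11) = (-1)^1·(5/11); sign now +1
reciprocity: (5/11) = +1·(11/5) since 5 mod 4 = 1, 11 mod 4 = 3; sign now +1
(11/5) = (1/5)   [reduce mod 5]
(1/5) = 1; final value = sign = +1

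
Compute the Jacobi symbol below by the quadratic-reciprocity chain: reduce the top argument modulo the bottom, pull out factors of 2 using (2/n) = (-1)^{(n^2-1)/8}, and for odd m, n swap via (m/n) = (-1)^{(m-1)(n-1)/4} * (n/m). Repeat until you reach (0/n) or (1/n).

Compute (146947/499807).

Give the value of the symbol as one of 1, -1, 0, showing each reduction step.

flip (146947/499807) -> (499807/146947): both odd, 146947 mod 4 = 3, 499807 mod 4 = 3, so the flip contributes -1; sign now -1
(499807/146947): 499807 mod 146947 = 58966, so (499807/146947) = (58966/146947)
factor out 2^1: 58966 = 2^1·29483; with 146947 mod 8 = 3, (2/146947) = -1; sign now +1; continue with (29483/146947)
flip (29483/146947) -> (146947/29483): both odd, 29483 mod 4 = 3, 146947 mod 4 = 3, so the flip contributes -1; sign now -1
(146947/29483): 146947 mod 29483 = 29015, so (146947/29483) = (29015/29483)
flip (29015/29483) -> (29483/29015): both odd, 29015 mod 4 = 3, 29483 mod 4 = 3, so the flip contributes -1; sign now +1
(29483/29015): 29483 mod 29015 = 468, so (29483/29015) = (468/29015)
factor out 2^2: 468 = 2^2·117; with 29015 mod 8 = 7, (2/29015) = +1; sign now +1; continue with (117/29015)
flip (117/29015) -> (29015/117): both odd, 117 mod 4 = 1, 29015 mod 4 = 3, so the flip contributes +1; sign now +1
(29015/117): 29015 mod 117 = 116, so (29015/117) = (116/117)
factor out 2^2: 116 = 2^2·29; with 117 mod 8 = 5, (2/117) = -1; sign now +1; continue with (29/117)
flip (29/117) -> (117/29): both odd, 29 mod 4 = 1, 117 mod 4 = 1, so the flip contributes +1; sign now +1
(117/29): 117 mod 29 = 1, so (117/29) = (1/29)
reached (1/29) = 1, so the symbol is +1

1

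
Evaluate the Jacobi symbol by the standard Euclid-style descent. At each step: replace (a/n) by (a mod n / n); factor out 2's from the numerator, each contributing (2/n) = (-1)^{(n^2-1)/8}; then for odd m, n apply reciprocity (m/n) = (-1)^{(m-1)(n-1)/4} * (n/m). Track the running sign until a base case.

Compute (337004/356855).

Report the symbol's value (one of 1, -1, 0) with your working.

factor out 2^2: 337004 = 2^2·84251; with 356855 mod 8 = 7, (2/356855) = +1; sign now +1; continue with (84251/356855)
flip (84251/356855) -> (356855/84251): both odd, 84251 mod 4 = 3, 356855 mod 4 = 3, so the flip contributes -1; sign now -1
(356855/84251): 356855 mod 84251 = 19851, so (356855/84251) = (19851/84251)
flip (19851/84251) -> (84251/19851): both odd, 19851 mod 4 = 3, 84251 mod 4 = 3, so the flip contributes -1; sign now +1
(84251/19851): 84251 mod 19851 = 4847, so (84251/19851) = (4847/19851)
flip (4847/19851) -> (19851/4847): both odd, 4847 mod 4 = 3, 19851 mod 4 = 3, so the flip contributes -1; sign now -1
(19851/4847): 19851 mod 4847 = 463, so (19851/4847) = (463/4847)
flip (463/4847) -> (4847/463): both odd, 463 mod 4 = 3, 4847 mod 4 = 3, so the flip contributes -1; sign now +1
(4847/463): 4847 mod 463 = 217, so (4847/463) = (217/463)
flip (217/463) -> (463/217): both odd, 217 mod 4 = 1, 463 mod 4 = 3, so the flip contributes +1; sign now +1
(463/217): 463 mod 217 = 29, so (463/217) = (29/217)
flip (29/217) -> (217/29): both odd, 29 mod 4 = 1, 217 mod 4 = 1, so the flip contributes +1; sign now +1
(217/29): 217 mod 29 = 14, so (217/29) = (14/29)
factor out 2^1: 14 = 2^1·7; with 29 mod 8 = 5, (2/29) = -1; sign now -1; continue with (7/29)
flip (7/29) -> (29/7): both odd, 7 mod 4 = 3, 29 mod 4 = 1, so the flip contributes +1; sign now -1
(29/7): 29 mod 7 = 1, so (29/7) = (1/7)
reached (1/7) = 1, so the symbol is -1

-1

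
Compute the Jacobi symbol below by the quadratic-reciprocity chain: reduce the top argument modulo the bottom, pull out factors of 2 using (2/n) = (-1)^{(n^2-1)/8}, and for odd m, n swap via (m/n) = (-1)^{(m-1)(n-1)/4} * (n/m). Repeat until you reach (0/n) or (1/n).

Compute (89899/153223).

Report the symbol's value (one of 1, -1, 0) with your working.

flip (89899/153223) -> (153223/89899): both odd, 89899 mod 4 = 3, 153223 mod 4 = 3, so the flip contributes -1; sign now -1
(153223/89899): 153223 mod 89899 = 63324, so (153223/89899) = (63324/89899)
factor out 2^2: 63324 = 2^2·15831; with 89899 mod 8 = 3, (2/89899) = -1; sign now -1; continue with (15831/89899)
flip (15831/89899) -> (89899/15831): both odd, 15831 mod 4 = 3, 89899 mod 4 = 3, so the flip contributes -1; sign now +1
(89899/15831): 89899 mod 15831 = 10744, so (89899/15831) = (10744/15831)
factor out 2^3: 10744 = 2^3·1343; with 15831 mod 8 = 7, (2/15831) = +1; sign now +1; continue with (1343/15831)
flip (1343/15831) -> (15831/1343): both odd, 1343 mod 4 = 3, 15831 mod 4 = 3, so the flip contributes -1; sign now -1
(15831/1343): 15831 mod 1343 = 1058, so (15831/1343) = (1058/1343)
factor out 2^1: 1058 = 2^1·529; with 1343 mod 8 = 7, (2/1343) = +1; sign now -1; continue with (529/1343)
flip (529/1343) -> (1343/529): both odd, 529 mod 4 = 1, 1343 mod 4 = 3, so the flip contributes +1; sign now -1
(1343/529): 1343 mod 529 = 285, so (1343/529) = (285/529)
flip (285/529) -> (529/285): both odd, 285 mod 4 = 1, 529 mod 4 = 1, so the flip contributes +1; sign now -1
(529/285): 529 mod 285 = 244, so (529/285) = (244/285)
factor out 2^2: 244 = 2^2·61; with 285 mod 8 = 5, (2/285) = -1; sign now -1; continue with (61/285)
flip (61/285) -> (285/61): both odd, 61 mod 4 = 1, 285 mod 4 = 1, so the flip contributes +1; sign now -1
(285/61): 285 mod 61 = 41, so (285/61) = (41/61)
flip (41/61) -> (61/41): both odd, 41 mod 4 = 1, 61 mod 4 = 1, so the flip contributes +1; sign now -1
(61/41): 61 mod 41 = 20, so (61/41) = (20/41)
factor out 2^2: 20 = 2^2·5; with 41 mod 8 = 1, (2/41) = +1; sign now -1; continue with (5/41)
flip (5/41) -> (41/5): both odd, 5 mod 4 = 1, 41 mod 4 = 1, so the flip contributes +1; sign now -1
(41/5): 41 mod 5 = 1, so (41/5) = (1/5)
reached (1/5) = 1, so the symbol is -1

-1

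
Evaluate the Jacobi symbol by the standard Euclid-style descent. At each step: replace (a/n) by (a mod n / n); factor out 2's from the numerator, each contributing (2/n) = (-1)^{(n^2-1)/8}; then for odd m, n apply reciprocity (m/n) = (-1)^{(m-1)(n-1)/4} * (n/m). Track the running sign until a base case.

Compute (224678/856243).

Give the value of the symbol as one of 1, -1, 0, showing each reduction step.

224678 = 2^1·112339; (2/856243) = -1 since 856243 mod 8 = 3, so (224678/856243) = (-1)^1·(112339/856243); sign now -1
reciprocity: (112339/856243) = -1·(856243/112339) since 112339 mod 4 = 3, 856243 mod 4 = 3; sign now +1
(856243/112339) = (69870/112339)   [reduce mod 112339]
69870 = 2^1·34935; (2/112339) = -1 since 112339 mod 8 = 3, so (69870/112339) = (-1)^1·(34935/112339); sign now -1
reciprocity: (34935/112339) = -1·(112339/34935) since 34935 mod 4 = 3, 112339 mod 4 = 3; sign now +1
(112339/34935) = (7534/34935)   [reduce mod 34935]
7534 = 2^1·3767; (2/34935) = +1 since 34935 mod 8 = 7, so (7534/34935) = (+1)^1·(3767/34935); sign now +1
reciprocity: (3767/34935) = -1·(34935/3767) since 3767 mod 4 = 3, 34935 mod 4 = 3; sign now -1
(34935/3767) = (1032/3767)   [reduce mod 3767]
1032 = 2^3·129; (2/3767) = +1 since 3767 mod 8 = 7, so (1032/3767) = (+1)^3·(129/3767); sign now -1
reciprocity: (129/3767) = +1·(3767/129) since 129 mod 4 = 1, 3767 mod 4 = 3; sign now -1
(3767/129) = (26/129)   [reduce mod 129]
26 = 2^1·13; (2/129) = +1 since 129 mod 8 = 1, so (26/129) = (+1)^1·(13/129); sign now -1
reciprocity: (13/129) = +1·(129/13) since 13 mod 4 = 1, 129 mod 4 = 1; sign now -1
(129/13) = (12/13)   [reduce mod 13]
12 = 2^2·3; (2/13) = -1 since 13 mod 8 = 5, so (12/13) = (-1)^2·(3/13); sign now -1
reciprocity: (3/13) = +1·(13/3) since 3 mod 4 = 3, 13 mod 4 = 1; sign now -1
(13/3) = (1/3)   [reduce mod 3]
(1/3) = 1; final value = sign = -1

-1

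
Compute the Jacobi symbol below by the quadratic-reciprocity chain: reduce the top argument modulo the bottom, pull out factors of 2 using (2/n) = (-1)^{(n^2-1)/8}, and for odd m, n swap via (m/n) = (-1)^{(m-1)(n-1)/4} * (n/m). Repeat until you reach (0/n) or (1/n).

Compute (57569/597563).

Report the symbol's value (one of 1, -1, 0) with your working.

reciprocity: (57569/597563) = +1·(597563/57569) since 57569 mod 4 = 1, 597563 mod 4 = 3; sign now +1
(597563/57569) = (21873/57569)   [reduce mod 57569]
reciprocity: (21873/57569) = +1·(57569/21873) since 21873 mod 4 = 1, 57569 mod 4 = 1; sign now +1
(57569/21873) = (13823/21873)   [reduce mod 21873]
reciprocity: (13823/21873) = +1·(21873/13823) since 13823 mod 4 = 3, 21873 mod 4 = 1; sign now +1
(21873/13823) = (8050/13823)   [reduce mod 13823]
8050 = 2^1·4025; (2/13823) = +1 since 13823 mod 8 = 7, so (8050/13823) = (+1)^1·(4025/13823); sign now +1
reciprocity: (4025/13823) = +1·(13823/4025) since 4025 mod 4 = 1, 13823 mod 4 = 3; sign now +1
(13823/4025) = (1748/4025)   [reduce mod 4025]
1748 = 2^2·437; (2/4025) = +1 since 4025 mod 8 = 1, so (1748/4025) = (+1)^2·(437/4025); sign now +1
reciprocity: (437/4025) = +1·(4025/437) since 437 mod 4 = 1, 4025 mod 4 = 1; sign now +1
(4025/437) = (92/437)   [reduce mod 437]
92 = 2^2·23; (2/437) = -1 since 437 mod 8 = 5, so (92/437) = (-1)^2·(23/437); sign now +1
reciprocity: (23/437) = +1·(437/23) since 23 mod 4 = 3, 437 mod 4 = 1; sign now +1
(437/23) = (0/23)   [reduce mod 23]
(0/23) = 0   [gcd(a, n) > 1]; final value = 0

0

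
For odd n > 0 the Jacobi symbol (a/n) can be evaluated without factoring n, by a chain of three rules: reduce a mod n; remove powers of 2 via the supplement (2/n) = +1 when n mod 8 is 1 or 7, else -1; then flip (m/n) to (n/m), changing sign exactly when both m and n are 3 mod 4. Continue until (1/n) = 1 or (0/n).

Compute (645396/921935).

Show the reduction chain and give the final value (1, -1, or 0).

645396 = 2^2·161349; (2/921935) = +1 since 921935 mod 8 = 7, so (645396/921935) = (+1)^2·(161349/921935); sign now +1
reciprocity: (161349/921935) = +1·(921935/161349) since 161349 mod 4 = 1, 921935 mod 4 = 3; sign now +1
(921935/161349) = (115190/161349)   [reduce mod 161349]
115190 = 2^1·57595; (2/161349) = -1 since 161349 mod 8 = 5, so (115190/161349) = (-1)^1·(57595/161349); sign now -1
reciprocity: (57595/161349) = +1·(161349/57595) since 57595 mod 4 = 3, 161349 mod 4 = 1; sign now -1
(161349/57595) = (46159/57595)   [reduce mod 57595]
reciprocity: (46159/57595) = -1·(57595/46159) since 46159 mod 4 = 3, 57595 mod 4 = 3; sign now +1
(57595/46159) = (11436/46159)   [reduce mod 46159]
11436 = 2^2·2859; (2/46159) = +1 since 46159 mod 8 = 7, so (11436/46159) = (+1)^2·(2859/46159); sign now +1
reciprocity: (2859/46159) = -1·(46159/2859) since 2859 mod 4 = 3, 46159 mod 4 = 3; sign now -1
(46159/2859) = (415/2859)   [reduce mod 2859]
reciprocity: (415/2859) = -1·(2859/415) since 415 mod 4 = 3, 2859 mod 4 = 3; sign now +1
(2859/415) = (369/415)   [reduce mod 415]
reciprocity: (369/415) = +1·(415/369) since 369 mod 4 = 1, 415 mod 4 = 3; sign now +1
(415/369) = (46/369)   [reduce mod 369]
46 = 2^1·23; (2/369) = +1 since 369 mod 8 = 1, so (46/369) = (+1)^1·(23/369); sign now +1
reciprocity: (23/369) = +1·(369/23) since 23 mod 4 = 3, 369 mod 4 = 1; sign now +1
(369/23) = (1/23)   [reduce mod 23]
(1/23) = 1; final value = sign = +1

1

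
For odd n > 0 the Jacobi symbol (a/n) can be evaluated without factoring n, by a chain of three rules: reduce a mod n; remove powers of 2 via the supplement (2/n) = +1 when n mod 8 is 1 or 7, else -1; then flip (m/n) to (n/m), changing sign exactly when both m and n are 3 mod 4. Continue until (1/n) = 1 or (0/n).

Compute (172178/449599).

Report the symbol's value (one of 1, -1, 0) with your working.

1

172178 = 2^1·86089; (2/449599) = +1 since 449599 mod 8 = 7, so (172178/449599) = (+1)^1·(86089/449599); sign now +1
reciprocity: (86089/449599) = +1·(449599/86089) since 86089 mod 4 = 1, 449599 mod 4 = 3; sign now +1
(449599/86089) = (19154/86089)   [reduce mod 86089]
19154 = 2^1·9577; (2/86089) = +1 since 86089 mod 8 = 1, so (19154/86089) = (+1)^1·(9577/86089); sign now +1
reciprocity: (9577/86089) = +1·(86089/9577) since 9577 mod 4 = 1, 86089 mod 4 = 1; sign now +1
(86089/9577) = (9473/9577)   [reduce mod 9577]
reciprocity: (9473/9577) = +1·(9577/9473) since 9473 mod 4 = 1, 9577 mod 4 = 1; sign now +1
(9577/9473) = (104/9473)   [reduce mod 9473]
104 = 2^3·13; (2/9473) = +1 since 9473 mod 8 = 1, so (104/9473) = (+1)^3·(13/9473); sign now +1
reciprocity: (13/9473) = +1·(9473/13) since 13 mod 4 = 1, 9473 mod 4 = 1; sign now +1
(9473/13) = (9/13)   [reduce mod 13]
reciprocity: (9/13) = +1·(13/9) since 9 mod 4 = 1, 13 mod 4 = 1; sign now +1
(13/9) = (4/9)   [reduce mod 9]
4 = 2^2·1; (2/9) = +1 since 9 mod 8 = 1, so (4/9) = (+1)^2·(1/9); sign now +1
(1/9) = 1; final value = sign = +1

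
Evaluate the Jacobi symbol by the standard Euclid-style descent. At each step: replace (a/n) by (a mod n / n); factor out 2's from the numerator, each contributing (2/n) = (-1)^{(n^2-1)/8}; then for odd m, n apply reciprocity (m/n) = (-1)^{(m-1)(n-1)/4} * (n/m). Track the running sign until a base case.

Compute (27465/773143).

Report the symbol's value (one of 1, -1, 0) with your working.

reciprocity: (27465/773143) = +1·(773143/27465) since 27465 mod 4 = 1, 773143 mod 4 = 3; sign now +1
(773143/27465) = (4123/27465)   [reduce mod 27465]
reciprocity: (4123/27465) = +1·(27465/4123) since 4123 mod 4 = 3, 27465 mod 4 = 1; sign now +1
(27465/4123) = (2727/4123)   [reduce mod 4123]
reciprocity: (2727/4123) = -1·(4123/2727) since 2727 mod 4 = 3, 4123 mod 4 = 3; sign now -1
(4123/2727) = (1396/2727)   [reduce mod 2727]
1396 = 2^2·349; (2/2727) = +1 since 2727 mod 8 = 7, so (1396/2727) = (+1)^2·(349/2727); sign now -1
reciprocity: (349/2727) = +1·(2727/349) since 349 mod 4 = 1, 2727 mod 4 = 3; sign now -1
(2727/349) = (284/349)   [reduce mod 349]
284 = 2^2·71; (2/349) = -1 since 349 mod 8 = 5, so (284/349) = (-1)^2·(71/349); sign now -1
reciprocity: (71/349) = +1·(349/71) since 71 mod 4 = 3, 349 mod 4 = 1; sign now -1
(349/71) = (65/71)   [reduce mod 71]
reciprocity: (65/71) = +1·(71/65) since 65 mod 4 = 1, 71 mod 4 = 3; sign now -1
(71/65) = (6/65)   [reduce mod 65]
6 = 2^1·3; (2/65) = +1 since 65 mod 8 = 1, so (6/65) = (+1)^1·(3/65); sign now -1
reciprocity: (3/65) = +1·(65/3) since 3 mod 4 = 3, 65 mod 4 = 1; sign now -1
(65/3) = (2/3)   [reduce mod 3]
2 = 2^1·1; (2/3) = -1 since 3 mod 8 = 3, so (2/3) = (-1)^1·(1/3); sign now +1
(1/3) = 1; final value = sign = +1

1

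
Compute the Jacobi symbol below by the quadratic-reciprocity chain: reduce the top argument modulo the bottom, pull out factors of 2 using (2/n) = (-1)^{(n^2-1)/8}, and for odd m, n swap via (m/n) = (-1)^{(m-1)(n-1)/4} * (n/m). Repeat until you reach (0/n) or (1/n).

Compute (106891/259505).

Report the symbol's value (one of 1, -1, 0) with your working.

-1

flip (106891/259505) -> (259505/106891): both odd, 106891 mod 4 = 3, 259505 mod 4 = 1, so the flip contributes +1; sign now +1
(259505/106891): 259505 mod 106891 = 45723, so (259505/106891) = (45723/106891)
flip (45723/106891) -> (106891/45723): both odd, 45723 mod 4 = 3, 106891 mod 4 = 3, so the flip contributes -1; sign now -1
(106891/45723): 106891 mod 45723 = 15445, so (106891/45723) = (15445/45723)
flip (15445/45723) -> (45723/15445): both odd, 15445 mod 4 = 1, 45723 mod 4 = 3, so the flip contributes +1; sign now -1
(45723/15445): 45723 mod 15445 = 14833, so (45723/15445) = (14833/15445)
flip (14833/15445) -> (15445/14833): both odd, 14833 mod 4 = 1, 15445 mod 4 = 1, so the flip contributes +1; sign now -1
(15445/14833): 15445 mod 14833 = 612, so (15445/14833) = (612/14833)
factor out 2^2: 612 = 2^2·153; with 14833 mod 8 = 1, (2/14833) = +1; sign now -1; continue with (153/14833)
flip (153/14833) -> (14833/153): both odd, 153 mod 4 = 1, 14833 mod 4 = 1, so the flip contributes +1; sign now -1
(14833/153): 14833 mod 153 = 145, so (14833/153) = (145/153)
flip (145/153) -> (153/145): both odd, 145 mod 4 = 1, 153 mod 4 = 1, so the flip contributes +1; sign now -1
(153/145): 153 mod 145 = 8, so (153/145) = (8/145)
factor out 2^3: 8 = 2^3·1; with 145 mod 8 = 1, (2/145) = +1; sign now -1; continue with (1/145)
reached (1/145) = 1, so the symbol is -1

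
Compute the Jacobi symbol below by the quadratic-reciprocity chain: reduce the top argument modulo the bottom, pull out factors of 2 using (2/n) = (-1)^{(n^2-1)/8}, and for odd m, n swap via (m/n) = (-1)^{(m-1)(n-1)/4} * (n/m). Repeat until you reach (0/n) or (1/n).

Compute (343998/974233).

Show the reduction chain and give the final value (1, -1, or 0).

-1

343998 = 2^1·171999; (2/974233) = +1 since 974233 mod 8 = 1, so (343998/974233) = (+1)^1·(171999/974233); sign now +1
reciprocity: (171999/974233) = +1·(974233/171999) since 171999 mod 4 = 3, 974233 mod 4 = 1; sign now +1
(974233/171999) = (114238/171999)   [reduce mod 171999]
114238 = 2^1·57119; (2/171999) = +1 since 171999 mod 8 = 7, so (114238/171999) = (+1)^1·(57119/171999); sign now +1
reciprocity: (57119/171999) = -1·(171999/57119) since 57119 mod 4 = 3, 171999 mod 4 = 3; sign now -1
(171999/57119) = (642/57119)   [reduce mod 57119]
642 = 2^1·321; (2/57119) = +1 since 57119 mod 8 = 7, so (642/57119) = (+1)^1·(321/57119); sign now -1
reciprocity: (321/57119) = +1·(57119/321) since 321 mod 4 = 1, 57119 mod 4 = 3; sign now -1
(57119/321) = (302/321)   [reduce mod 321]
302 = 2^1·151; (2/321) = +1 since 321 mod 8 = 1, so (302/321) = (+1)^1·(151/321); sign now -1
reciprocity: (151/321) = +1·(321/151) since 151 mod 4 = 3, 321 mod 4 = 1; sign now -1
(321/151) = (19/151)   [reduce mod 151]
reciprocity: (19/151) = -1·(151/19) since 19 mod 4 = 3, 151 mod 4 = 3; sign now +1
(151/19) = (18/19)   [reduce mod 19]
18 = 2^1·9; (2/19) = -1 since 19 mod 8 = 3, so (18/19) = (-1)^1·(9/19); sign now -1
reciprocity: (9/19) = +1·(19/9) since 9 mod 4 = 1, 19 mod 4 = 3; sign now -1
(19/9) = (1/9)   [reduce mod 9]
(1/9) = 1; final value = sign = -1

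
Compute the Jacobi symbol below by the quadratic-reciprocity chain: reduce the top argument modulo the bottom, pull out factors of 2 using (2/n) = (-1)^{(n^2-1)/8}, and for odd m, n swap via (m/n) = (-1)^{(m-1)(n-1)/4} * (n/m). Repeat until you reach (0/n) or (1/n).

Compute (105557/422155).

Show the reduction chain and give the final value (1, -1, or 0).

1

flip (105557/422155) -> (422155/105557): both odd, 105557 mod 4 = 1, 422155 mod 4 = 3, so the flip contributes +1; sign now +1
(422155/105557): 422155 mod 105557 = 105484, so (422155/105557) = (105484/105557)
factor out 2^2: 105484 = 2^2·26371; with 105557 mod 8 = 5, (2/105557) = -1; sign now +1; continue with (26371/105557)
flip (26371/105557) -> (105557/26371): both odd, 26371 mod 4 = 3, 105557 mod 4 = 1, so the flip contributes +1; sign now +1
(105557/26371): 105557 mod 26371 = 73, so (105557/26371) = (73/26371)
flip (73/26371) -> (26371/73): both odd, 73 mod 4 = 1, 26371 mod 4 = 3, so the flip contributes +1; sign now +1
(26371/73): 26371 mod 73 = 18, so (26371/73) = (18/73)
factor out 2^1: 18 = 2^1·9; with 73 mod 8 = 1, (2/73) = +1; sign now +1; continue with (9/73)
flip (9/73) -> (73/9): both odd, 9 mod 4 = 1, 73 mod 4 = 1, so the flip contributes +1; sign now +1
(73/9): 73 mod 9 = 1, so (73/9) = (1/9)
reached (1/9) = 1, so the symbol is +1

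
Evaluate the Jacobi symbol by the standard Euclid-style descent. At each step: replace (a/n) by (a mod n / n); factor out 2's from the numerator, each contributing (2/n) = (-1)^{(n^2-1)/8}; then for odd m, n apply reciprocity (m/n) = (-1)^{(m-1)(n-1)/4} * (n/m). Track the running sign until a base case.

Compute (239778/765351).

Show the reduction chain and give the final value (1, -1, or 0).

0

factor out 2^1: 239778 = 2^1·119889; with 765351 mod 8 = 7, (2/765351) = +1; sign now +1; continue with (119889/765351)
flip (119889/765351) -> (765351/119889): both odd, 119889 mod 4 = 1, 765351 mod 4 = 3, so the flip contributes +1; sign now +1
(765351/119889): 765351 mod 119889 = 46017, so (765351/119889) = (46017/119889)
flip (46017/119889) -> (119889/46017): both odd, 46017 mod 4 = 1, 119889 mod 4 = 1, so the flip contributes +1; sign now +1
(119889/46017): 119889 mod 46017 = 27855, so (119889/46017) = (27855/46017)
flip (27855/46017) -> (46017/27855): both odd, 27855 mod 4 = 3, 46017 mod 4 = 1, so the flip contributes +1; sign now +1
(46017/27855): 46017 mod 27855 = 18162, so (46017/27855) = (18162/27855)
factor out 2^1: 18162 = 2^1·9081; with 27855 mod 8 = 7, (2/27855) = +1; sign now +1; continue with (9081/27855)
flip (9081/27855) -> (27855/9081): both odd, 9081 mod 4 = 1, 27855 mod 4 = 3, so the flip contributes +1; sign now +1
(27855/9081): 27855 mod 9081 = 612, so (27855/9081) = (612/9081)
factor out 2^2: 612 = 2^2·153; with 9081 mod 8 = 1, (2/9081) = +1; sign now +1; continue with (153/9081)
flip (153/9081) -> (9081/153): both odd, 153 mod 4 = 1, 9081 mod 4 = 1, so the flip contributes +1; sign now +1
(9081/153): 9081 mod 153 = 54, so (9081/153) = (54/153)
factor out 2^1: 54 = 2^1·27; with 153 mod 8 = 1, (2/153) = +1; sign now +1; continue with (27/153)
flip (27/153) -> (153/27): both odd, 27 mod 4 = 3, 153 mod 4 = 1, so the flip contributes +1; sign now +1
(153/27): 153 mod 27 = 18, so (153/27) = (18/27)
factor out 2^1: 18 = 2^1·9; with 27 mod 8 = 3, (2/27) = -1; sign now -1; continue with (9/27)
flip (9/27) -> (27/9): both odd, 9 mod 4 = 1, 27 mod 4 = 3, so the flip contributes +1; sign now -1
(27/9): 27 mod 9 = 0, so (27/9) = (0/9)
reached (0/9); gcd(a, n) > 1, so (0/9) = 0 and the symbol is 0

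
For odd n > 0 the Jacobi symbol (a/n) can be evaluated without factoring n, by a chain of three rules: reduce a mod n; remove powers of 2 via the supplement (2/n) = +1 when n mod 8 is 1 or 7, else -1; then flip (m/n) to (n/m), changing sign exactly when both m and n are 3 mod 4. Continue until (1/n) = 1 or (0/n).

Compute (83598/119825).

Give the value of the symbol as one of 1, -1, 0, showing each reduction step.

83598 = 2^1·41799; (2/119825) = +1 since 119825 mod 8 = 1, so (83598/119825) = (+1)^1·(41799/119825); sign now +1
reciprocity: (41799/119825) = +1·(119825/41799) since 41799 mod 4 = 3, 119825 mod 4 = 1; sign now +1
(119825/41799) = (36227/41799)   [reduce mod 41799]
reciprocity: (36227/41799) = -1·(41799/36227) since 36227 mod 4 = 3, 41799 mod 4 = 3; sign now -1
(41799/36227) = (5572/36227)   [reduce mod 36227]
5572 = 2^2·1393; (2/36227) = -1 since 36227 mod 8 = 3, so (5572/36227) = (-1)^2·(1393/36227); sign now -1
reciprocity: (1393/36227) = +1·(36227/1393) since 1393 mod 4 = 1, 36227 mod 4 = 3; sign now -1
(36227/1393) = (9/1393)   [reduce mod 1393]
reciprocity: (9/1393) = +1·(1393/9) since 9 mod 4 = 1, 1393 mod 4 = 1; sign now -1
(1393/9) = (7/9)   [reduce mod 9]
reciprocity: (7/9) = +1·(9/7) since 7 mod 4 = 3, 9 mod 4 = 1; sign now -1
(9/7) = (2/7)   [reduce mod 7]
2 = 2^1·1; (2/7) = +1 since 7 mod 8 = 7, so (2/7) = (+1)^1·(1/7); sign now -1
(1/7) = 1; final value = sign = -1

-1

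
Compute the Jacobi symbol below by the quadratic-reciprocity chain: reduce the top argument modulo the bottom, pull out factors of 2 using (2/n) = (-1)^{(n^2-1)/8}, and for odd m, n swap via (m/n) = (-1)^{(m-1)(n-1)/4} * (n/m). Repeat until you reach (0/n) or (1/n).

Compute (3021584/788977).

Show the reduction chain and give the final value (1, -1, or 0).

-1

(3021584/788977) = (654653/788977)   [reduce mod 788977]
reciprocity: (654653/788977) = +1·(788977/654653) since 654653 mod 4 = 1, 788977 mod 4 = 1; sign now +1
(788977/654653) = (134324/654653)   [reduce mod 654653]
134324 = 2^2·33581; (2/654653) = -1 since 654653 mod 8 = 5, so (134324/654653) = (-1)^2·(33581/654653); sign now +1
reciprocity: (33581/654653) = +1·(654653/33581) since 33581 mod 4 = 1, 654653 mod 4 = 1; sign now +1
(654653/33581) = (16614/33581)   [reduce mod 33581]
16614 = 2^1·8307; (2/33581) = -1 since 33581 mod 8 = 5, so (16614/33581) = (-1)^1·(8307/33581); sign now -1
reciprocity: (8307/33581) = +1·(33581/8307) since 8307 mod 4 = 3, 33581 mod 4 = 1; sign now -1
(33581/8307) = (353/8307)   [reduce mod 8307]
reciprocity: (353/8307) = +1·(8307/353) since 353 mod 4 = 1, 8307 mod 4 = 3; sign now -1
(8307/353) = (188/353)   [reduce mod 353]
188 = 2^2·47; (2/353) = +1 since 353 mod 8 = 1, so (188/353) = (+1)^2·(47/353); sign now -1
reciprocity: (47/353) = +1·(353/47) since 47 mod 4 = 3, 353 mod 4 = 1; sign now -1
(353/47) = (24/47)   [reduce mod 47]
24 = 2^3·3; (2/47) = +1 since 47 mod 8 = 7, so (24/47) = (+1)^3·(3/47); sign now -1
reciprocity: (3/47) = -1·(47/3) since 3 mod 4 = 3, 47 mod 4 = 3; sign now +1
(47/3) = (2/3)   [reduce mod 3]
2 = 2^1·1; (2/3) = -1 since 3 mod 8 = 3, so (2/3) = (-1)^1·(1/3); sign now -1
(1/3) = 1; final value = sign = -1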